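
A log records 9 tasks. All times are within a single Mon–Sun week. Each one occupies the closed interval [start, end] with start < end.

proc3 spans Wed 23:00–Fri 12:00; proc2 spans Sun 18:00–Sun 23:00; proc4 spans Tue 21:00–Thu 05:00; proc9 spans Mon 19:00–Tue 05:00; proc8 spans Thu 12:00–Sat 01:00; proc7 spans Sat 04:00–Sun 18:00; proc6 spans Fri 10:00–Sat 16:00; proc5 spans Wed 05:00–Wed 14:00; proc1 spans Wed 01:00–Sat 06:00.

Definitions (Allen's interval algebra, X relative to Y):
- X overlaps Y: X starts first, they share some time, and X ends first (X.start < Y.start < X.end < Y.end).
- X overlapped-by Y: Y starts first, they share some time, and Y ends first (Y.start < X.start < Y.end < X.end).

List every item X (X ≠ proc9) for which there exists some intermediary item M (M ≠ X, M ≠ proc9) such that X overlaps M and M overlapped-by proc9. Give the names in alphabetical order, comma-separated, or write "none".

Target proc9 = [Mon 19:00, Tue 05:00].
Intermediaries M with M overlapped-by proc9: none.
Union: none.

none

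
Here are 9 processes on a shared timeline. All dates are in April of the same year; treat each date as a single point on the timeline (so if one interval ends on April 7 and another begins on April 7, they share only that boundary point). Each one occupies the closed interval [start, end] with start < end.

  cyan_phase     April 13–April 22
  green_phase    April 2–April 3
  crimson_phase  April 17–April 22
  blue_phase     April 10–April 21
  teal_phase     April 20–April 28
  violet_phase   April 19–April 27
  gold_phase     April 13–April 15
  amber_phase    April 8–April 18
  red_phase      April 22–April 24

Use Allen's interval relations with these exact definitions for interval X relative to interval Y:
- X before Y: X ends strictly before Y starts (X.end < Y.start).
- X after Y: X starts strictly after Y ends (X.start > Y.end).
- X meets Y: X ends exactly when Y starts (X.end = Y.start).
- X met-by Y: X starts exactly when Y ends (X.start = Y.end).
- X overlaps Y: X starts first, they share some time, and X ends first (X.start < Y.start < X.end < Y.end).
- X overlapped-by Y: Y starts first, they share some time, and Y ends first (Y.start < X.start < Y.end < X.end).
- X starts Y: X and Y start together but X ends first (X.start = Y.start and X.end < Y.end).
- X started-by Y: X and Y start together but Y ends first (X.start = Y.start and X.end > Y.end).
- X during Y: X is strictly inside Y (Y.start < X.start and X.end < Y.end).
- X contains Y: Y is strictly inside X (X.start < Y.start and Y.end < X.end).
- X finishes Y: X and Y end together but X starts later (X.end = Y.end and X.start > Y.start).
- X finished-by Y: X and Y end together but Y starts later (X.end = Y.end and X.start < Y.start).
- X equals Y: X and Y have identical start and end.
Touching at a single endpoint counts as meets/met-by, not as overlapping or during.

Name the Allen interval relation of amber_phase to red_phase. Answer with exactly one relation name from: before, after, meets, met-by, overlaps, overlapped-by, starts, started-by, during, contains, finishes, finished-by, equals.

before

amber_phase = [April 8, April 18]; red_phase = [April 22, April 24].
Compare endpoints: amber_phase.start < red_phase.start, amber_phase.start < red_phase.end, amber_phase.end < red_phase.start, amber_phase.end < red_phase.end.
That pattern is 'before'.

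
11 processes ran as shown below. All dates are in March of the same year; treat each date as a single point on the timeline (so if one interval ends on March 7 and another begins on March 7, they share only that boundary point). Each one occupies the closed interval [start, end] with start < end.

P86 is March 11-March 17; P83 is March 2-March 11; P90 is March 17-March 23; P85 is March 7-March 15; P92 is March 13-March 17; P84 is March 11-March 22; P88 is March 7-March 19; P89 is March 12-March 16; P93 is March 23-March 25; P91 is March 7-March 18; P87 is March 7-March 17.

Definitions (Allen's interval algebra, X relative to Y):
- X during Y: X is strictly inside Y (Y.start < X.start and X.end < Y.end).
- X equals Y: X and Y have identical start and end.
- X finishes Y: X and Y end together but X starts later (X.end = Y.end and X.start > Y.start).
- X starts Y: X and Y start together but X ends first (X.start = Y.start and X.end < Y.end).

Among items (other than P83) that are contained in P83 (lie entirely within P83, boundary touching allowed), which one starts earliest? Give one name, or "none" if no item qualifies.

Target P83 = [March 2, March 11].
P84 [March 11, March 22] → met-by → excluded.
P85 [March 7, March 15] → overlapped-by → excluded.
P86 [March 11, March 17] → met-by → excluded.
P87 [March 7, March 17] → overlapped-by → excluded.
P88 [March 7, March 19] → overlapped-by → excluded.
P89 [March 12, March 16] → after → excluded.
P90 [March 17, March 23] → after → excluded.
P91 [March 7, March 18] → overlapped-by → excluded.
P92 [March 13, March 17] → after → excluded.
P93 [March 23, March 25] → after → excluded.
No candidates → none.

none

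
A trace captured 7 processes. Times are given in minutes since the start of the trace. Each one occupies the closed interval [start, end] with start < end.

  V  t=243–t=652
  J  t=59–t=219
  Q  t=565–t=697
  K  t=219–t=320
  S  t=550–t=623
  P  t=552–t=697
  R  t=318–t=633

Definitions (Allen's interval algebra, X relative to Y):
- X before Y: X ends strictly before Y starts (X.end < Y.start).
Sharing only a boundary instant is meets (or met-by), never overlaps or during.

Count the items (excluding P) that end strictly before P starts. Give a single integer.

2

Target P = [t=552, t=697].
J [t=59, t=219] → before → counts.
K [t=219, t=320] → before → counts.
Q [t=565, t=697] → finishes → no.
R [t=318, t=633] → overlaps → no.
S [t=550, t=623] → overlaps → no.
V [t=243, t=652] → overlaps → no.
Total: 2.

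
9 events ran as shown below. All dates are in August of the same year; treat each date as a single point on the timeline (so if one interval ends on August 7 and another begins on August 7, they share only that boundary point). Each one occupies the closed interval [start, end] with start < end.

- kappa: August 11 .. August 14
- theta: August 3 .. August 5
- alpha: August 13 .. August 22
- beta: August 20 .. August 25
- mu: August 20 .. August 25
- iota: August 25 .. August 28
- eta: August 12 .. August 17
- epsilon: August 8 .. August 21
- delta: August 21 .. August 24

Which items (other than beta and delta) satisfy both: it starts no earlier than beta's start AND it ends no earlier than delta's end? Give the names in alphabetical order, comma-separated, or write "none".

Conditions: its start is no earlier than beta's start (X.start >= August 20) AND its end is no earlier than delta's end (X.end >= August 24).
alpha: start August 13 >= August 20? ✗; end August 22 >= August 24? ✗ → no.
epsilon: start August 8 >= August 20? ✗; end August 21 >= August 24? ✗ → no.
eta: start August 12 >= August 20? ✗; end August 17 >= August 24? ✗ → no.
iota: start August 25 >= August 20? ✓; end August 28 >= August 24? ✓ → yes.
kappa: start August 11 >= August 20? ✗; end August 14 >= August 24? ✗ → no.
mu: start August 20 >= August 20? ✓; end August 25 >= August 24? ✓ → yes.
theta: start August 3 >= August 20? ✗; end August 5 >= August 24? ✗ → no.
Result: iota, mu.

iota, mu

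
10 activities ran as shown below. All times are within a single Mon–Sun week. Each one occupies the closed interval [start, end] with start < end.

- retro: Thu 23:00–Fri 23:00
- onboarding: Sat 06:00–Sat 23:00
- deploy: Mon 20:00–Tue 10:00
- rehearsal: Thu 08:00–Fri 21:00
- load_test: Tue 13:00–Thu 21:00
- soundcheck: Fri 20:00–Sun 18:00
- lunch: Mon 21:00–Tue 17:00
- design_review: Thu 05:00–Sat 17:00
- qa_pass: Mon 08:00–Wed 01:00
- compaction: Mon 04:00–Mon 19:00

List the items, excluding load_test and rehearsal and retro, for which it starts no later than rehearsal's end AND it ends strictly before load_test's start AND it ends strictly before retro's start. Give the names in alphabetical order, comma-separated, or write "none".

compaction, deploy

Conditions: its start is no later than rehearsal's end (X.start <= Fri 21:00) AND its end is strictly before load_test's start (X.end < Tue 13:00) AND its end is strictly before retro's start (X.end < Thu 23:00).
compaction: start Mon 04:00 <= Fri 21:00? ✓; end Mon 19:00 < Tue 13:00? ✓; end Mon 19:00 < Thu 23:00? ✓ → yes.
deploy: start Mon 20:00 <= Fri 21:00? ✓; end Tue 10:00 < Tue 13:00? ✓; end Tue 10:00 < Thu 23:00? ✓ → yes.
design_review: start Thu 05:00 <= Fri 21:00? ✓; end Sat 17:00 < Tue 13:00? ✗; end Sat 17:00 < Thu 23:00? ✗ → no.
lunch: start Mon 21:00 <= Fri 21:00? ✓; end Tue 17:00 < Tue 13:00? ✗; end Tue 17:00 < Thu 23:00? ✓ → no.
onboarding: start Sat 06:00 <= Fri 21:00? ✗; end Sat 23:00 < Tue 13:00? ✗; end Sat 23:00 < Thu 23:00? ✗ → no.
qa_pass: start Mon 08:00 <= Fri 21:00? ✓; end Wed 01:00 < Tue 13:00? ✗; end Wed 01:00 < Thu 23:00? ✓ → no.
soundcheck: start Fri 20:00 <= Fri 21:00? ✓; end Sun 18:00 < Tue 13:00? ✗; end Sun 18:00 < Thu 23:00? ✗ → no.
Result: compaction, deploy.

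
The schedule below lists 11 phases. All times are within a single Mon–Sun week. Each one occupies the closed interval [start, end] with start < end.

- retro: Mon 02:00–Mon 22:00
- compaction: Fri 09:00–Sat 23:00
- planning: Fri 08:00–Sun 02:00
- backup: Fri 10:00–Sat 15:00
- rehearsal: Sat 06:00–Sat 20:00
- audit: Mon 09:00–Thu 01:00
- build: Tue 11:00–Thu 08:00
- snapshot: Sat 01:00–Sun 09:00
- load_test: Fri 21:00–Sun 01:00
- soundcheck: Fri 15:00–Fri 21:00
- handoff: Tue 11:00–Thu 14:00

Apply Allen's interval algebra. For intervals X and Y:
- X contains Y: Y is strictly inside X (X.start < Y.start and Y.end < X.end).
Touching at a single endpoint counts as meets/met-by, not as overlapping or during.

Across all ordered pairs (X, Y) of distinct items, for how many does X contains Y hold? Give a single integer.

11

Checking all 110 ordered pairs for relation 'contains'; matching pairs in alphabetical order:
(backup, soundcheck): backup contains soundcheck ✓
(compaction, backup): compaction contains backup ✓
(compaction, rehearsal): compaction contains rehearsal ✓
(compaction, soundcheck): compaction contains soundcheck ✓
(load_test, rehearsal): load_test contains rehearsal ✓
(planning, backup): planning contains backup ✓
(planning, compaction): planning contains compaction ✓
(planning, load_test): planning contains load_test ✓
(planning, rehearsal): planning contains rehearsal ✓
(planning, soundcheck): planning contains soundcheck ✓
(snapshot, rehearsal): snapshot contains rehearsal ✓
Count: 11.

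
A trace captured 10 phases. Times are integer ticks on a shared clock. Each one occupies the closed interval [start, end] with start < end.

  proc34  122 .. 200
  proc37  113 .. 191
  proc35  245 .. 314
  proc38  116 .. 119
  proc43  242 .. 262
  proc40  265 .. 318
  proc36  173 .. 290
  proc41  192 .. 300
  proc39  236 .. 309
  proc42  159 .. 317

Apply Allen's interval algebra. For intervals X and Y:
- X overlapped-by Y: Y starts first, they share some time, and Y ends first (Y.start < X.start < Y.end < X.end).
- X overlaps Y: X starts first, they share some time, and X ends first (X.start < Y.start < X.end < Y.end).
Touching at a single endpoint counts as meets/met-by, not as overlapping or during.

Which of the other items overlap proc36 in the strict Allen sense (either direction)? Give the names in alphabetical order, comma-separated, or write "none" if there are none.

Target proc36 = [173, 290].
proc34 [122, 200] → overlaps → yes.
proc35 [245, 314] → overlapped-by → yes.
proc37 [113, 191] → overlaps → yes.
proc38 [116, 119] → before → no.
proc39 [236, 309] → overlapped-by → yes.
proc40 [265, 318] → overlapped-by → yes.
proc41 [192, 300] → overlapped-by → yes.
proc42 [159, 317] → contains → no.
proc43 [242, 262] → during → no.
Result: proc34, proc35, proc37, proc39, proc40, proc41.

proc34, proc35, proc37, proc39, proc40, proc41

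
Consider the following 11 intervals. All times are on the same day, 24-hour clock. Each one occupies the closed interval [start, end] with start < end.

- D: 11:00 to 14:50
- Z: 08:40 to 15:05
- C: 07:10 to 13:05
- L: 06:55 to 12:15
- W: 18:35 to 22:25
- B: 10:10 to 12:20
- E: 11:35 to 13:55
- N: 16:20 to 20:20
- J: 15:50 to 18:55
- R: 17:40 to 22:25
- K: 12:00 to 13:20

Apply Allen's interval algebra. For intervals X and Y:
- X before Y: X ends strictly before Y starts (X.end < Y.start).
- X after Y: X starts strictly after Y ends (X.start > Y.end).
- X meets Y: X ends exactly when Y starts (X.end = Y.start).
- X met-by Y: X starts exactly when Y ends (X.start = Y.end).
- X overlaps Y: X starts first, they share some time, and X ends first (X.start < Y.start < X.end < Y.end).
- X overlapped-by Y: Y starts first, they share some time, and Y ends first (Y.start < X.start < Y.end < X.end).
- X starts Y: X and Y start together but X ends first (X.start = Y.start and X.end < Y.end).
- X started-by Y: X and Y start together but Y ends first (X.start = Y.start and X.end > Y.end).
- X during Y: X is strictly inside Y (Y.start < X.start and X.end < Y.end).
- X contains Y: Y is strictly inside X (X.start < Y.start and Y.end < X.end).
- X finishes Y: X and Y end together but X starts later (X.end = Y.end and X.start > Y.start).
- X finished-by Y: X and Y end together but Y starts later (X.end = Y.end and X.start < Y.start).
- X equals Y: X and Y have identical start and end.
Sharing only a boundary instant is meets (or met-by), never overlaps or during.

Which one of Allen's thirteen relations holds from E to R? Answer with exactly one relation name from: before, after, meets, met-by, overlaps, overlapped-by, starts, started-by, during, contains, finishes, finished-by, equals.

before

E = [11:35, 13:55]; R = [17:40, 22:25].
Compare endpoints: E.start < R.start, E.start < R.end, E.end < R.start, E.end < R.end.
That pattern is 'before'.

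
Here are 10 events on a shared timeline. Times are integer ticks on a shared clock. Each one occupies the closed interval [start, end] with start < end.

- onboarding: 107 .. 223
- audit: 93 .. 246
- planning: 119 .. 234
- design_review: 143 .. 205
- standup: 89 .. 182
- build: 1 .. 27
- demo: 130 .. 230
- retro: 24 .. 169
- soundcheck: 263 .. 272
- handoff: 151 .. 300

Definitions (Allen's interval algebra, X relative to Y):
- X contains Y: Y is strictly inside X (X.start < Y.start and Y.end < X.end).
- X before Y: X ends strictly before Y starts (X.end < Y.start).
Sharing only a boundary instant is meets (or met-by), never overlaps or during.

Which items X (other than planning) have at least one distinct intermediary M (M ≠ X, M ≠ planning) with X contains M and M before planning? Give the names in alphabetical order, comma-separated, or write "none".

Target planning = [119, 234].
Intermediaries M with M before planning: build.
Via build — items with X contains build: none.
Union: none.

none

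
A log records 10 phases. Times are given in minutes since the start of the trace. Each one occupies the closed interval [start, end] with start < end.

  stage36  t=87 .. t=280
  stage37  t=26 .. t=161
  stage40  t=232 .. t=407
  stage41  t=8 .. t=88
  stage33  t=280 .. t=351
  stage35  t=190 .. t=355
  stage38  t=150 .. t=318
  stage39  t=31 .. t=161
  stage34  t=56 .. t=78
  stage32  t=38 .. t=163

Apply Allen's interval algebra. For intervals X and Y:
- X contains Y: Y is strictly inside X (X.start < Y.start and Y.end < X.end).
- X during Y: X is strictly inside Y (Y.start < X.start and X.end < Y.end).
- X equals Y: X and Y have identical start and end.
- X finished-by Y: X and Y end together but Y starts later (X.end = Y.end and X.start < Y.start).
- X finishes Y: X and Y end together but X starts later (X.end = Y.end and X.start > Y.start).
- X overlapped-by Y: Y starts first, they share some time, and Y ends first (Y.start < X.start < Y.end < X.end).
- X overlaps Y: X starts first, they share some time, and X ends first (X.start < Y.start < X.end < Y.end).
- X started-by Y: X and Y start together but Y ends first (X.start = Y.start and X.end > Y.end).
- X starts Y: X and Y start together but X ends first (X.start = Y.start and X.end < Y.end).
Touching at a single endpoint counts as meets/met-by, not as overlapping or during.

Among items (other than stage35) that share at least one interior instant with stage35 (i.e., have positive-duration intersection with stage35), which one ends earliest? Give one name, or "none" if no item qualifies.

Target stage35 = [t=190, t=355].
stage32 [t=38, t=163] → before → excluded.
stage33 [t=280, t=351] → during → candidate.
stage34 [t=56, t=78] → before → excluded.
stage36 [t=87, t=280] → overlaps → candidate.
stage37 [t=26, t=161] → before → excluded.
stage38 [t=150, t=318] → overlaps → candidate.
stage39 [t=31, t=161] → before → excluded.
stage40 [t=232, t=407] → overlapped-by → candidate.
stage41 [t=8, t=88] → before → excluded.
Among candidates, earliest end is t=280 → stage36.

stage36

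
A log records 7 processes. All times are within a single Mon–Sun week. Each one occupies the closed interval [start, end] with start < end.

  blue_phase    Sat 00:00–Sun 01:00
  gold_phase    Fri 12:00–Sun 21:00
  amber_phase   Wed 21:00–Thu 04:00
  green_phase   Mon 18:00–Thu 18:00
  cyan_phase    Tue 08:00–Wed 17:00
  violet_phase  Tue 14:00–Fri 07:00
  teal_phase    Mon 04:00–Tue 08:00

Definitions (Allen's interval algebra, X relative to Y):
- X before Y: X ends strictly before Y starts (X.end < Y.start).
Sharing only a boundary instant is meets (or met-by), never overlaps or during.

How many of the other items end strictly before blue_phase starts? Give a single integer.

5

Target blue_phase = [Sat 00:00, Sun 01:00].
amber_phase [Wed 21:00, Thu 04:00] → before → counts.
cyan_phase [Tue 08:00, Wed 17:00] → before → counts.
gold_phase [Fri 12:00, Sun 21:00] → contains → no.
green_phase [Mon 18:00, Thu 18:00] → before → counts.
teal_phase [Mon 04:00, Tue 08:00] → before → counts.
violet_phase [Tue 14:00, Fri 07:00] → before → counts.
Total: 5.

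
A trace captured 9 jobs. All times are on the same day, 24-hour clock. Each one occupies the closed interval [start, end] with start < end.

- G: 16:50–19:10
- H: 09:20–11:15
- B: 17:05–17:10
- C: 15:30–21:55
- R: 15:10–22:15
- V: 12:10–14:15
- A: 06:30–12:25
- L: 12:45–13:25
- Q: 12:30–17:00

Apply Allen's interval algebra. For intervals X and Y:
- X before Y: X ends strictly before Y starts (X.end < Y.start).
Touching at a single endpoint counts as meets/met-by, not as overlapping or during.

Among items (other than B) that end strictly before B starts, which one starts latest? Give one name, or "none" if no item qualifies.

L

Target B = [17:05, 17:10].
A [06:30, 12:25] → before → candidate.
C [15:30, 21:55] → contains → excluded.
G [16:50, 19:10] → contains → excluded.
H [09:20, 11:15] → before → candidate.
L [12:45, 13:25] → before → candidate.
Q [12:30, 17:00] → before → candidate.
R [15:10, 22:15] → contains → excluded.
V [12:10, 14:15] → before → candidate.
Among candidates, latest start is 12:45 → L.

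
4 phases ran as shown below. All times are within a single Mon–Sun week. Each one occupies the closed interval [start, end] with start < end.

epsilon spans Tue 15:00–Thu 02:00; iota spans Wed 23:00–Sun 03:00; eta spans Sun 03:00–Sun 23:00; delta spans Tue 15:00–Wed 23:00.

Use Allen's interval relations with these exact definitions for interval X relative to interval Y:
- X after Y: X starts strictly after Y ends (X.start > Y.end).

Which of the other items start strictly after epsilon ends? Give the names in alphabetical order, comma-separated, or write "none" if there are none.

eta

Target epsilon = [Tue 15:00, Thu 02:00].
delta [Tue 15:00, Wed 23:00] → starts → no.
eta [Sun 03:00, Sun 23:00] → after → yes.
iota [Wed 23:00, Sun 03:00] → overlapped-by → no.
Result: eta.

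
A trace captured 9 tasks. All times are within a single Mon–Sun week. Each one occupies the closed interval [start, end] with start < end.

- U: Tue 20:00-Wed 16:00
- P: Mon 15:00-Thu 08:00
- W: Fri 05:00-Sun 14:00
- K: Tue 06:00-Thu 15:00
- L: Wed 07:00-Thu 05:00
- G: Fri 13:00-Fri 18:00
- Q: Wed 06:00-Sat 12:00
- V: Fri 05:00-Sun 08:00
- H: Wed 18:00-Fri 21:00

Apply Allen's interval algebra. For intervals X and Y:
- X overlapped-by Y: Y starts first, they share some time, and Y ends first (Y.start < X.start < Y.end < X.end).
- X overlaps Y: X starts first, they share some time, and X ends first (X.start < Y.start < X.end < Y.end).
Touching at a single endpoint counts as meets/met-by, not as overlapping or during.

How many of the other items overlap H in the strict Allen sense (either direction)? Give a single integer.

Target H = [Wed 18:00, Fri 21:00].
G [Fri 13:00, Fri 18:00] → during → no.
K [Tue 06:00, Thu 15:00] → overlaps → counts.
L [Wed 07:00, Thu 05:00] → overlaps → counts.
P [Mon 15:00, Thu 08:00] → overlaps → counts.
Q [Wed 06:00, Sat 12:00] → contains → no.
U [Tue 20:00, Wed 16:00] → before → no.
V [Fri 05:00, Sun 08:00] → overlapped-by → counts.
W [Fri 05:00, Sun 14:00] → overlapped-by → counts.
Total: 5.

5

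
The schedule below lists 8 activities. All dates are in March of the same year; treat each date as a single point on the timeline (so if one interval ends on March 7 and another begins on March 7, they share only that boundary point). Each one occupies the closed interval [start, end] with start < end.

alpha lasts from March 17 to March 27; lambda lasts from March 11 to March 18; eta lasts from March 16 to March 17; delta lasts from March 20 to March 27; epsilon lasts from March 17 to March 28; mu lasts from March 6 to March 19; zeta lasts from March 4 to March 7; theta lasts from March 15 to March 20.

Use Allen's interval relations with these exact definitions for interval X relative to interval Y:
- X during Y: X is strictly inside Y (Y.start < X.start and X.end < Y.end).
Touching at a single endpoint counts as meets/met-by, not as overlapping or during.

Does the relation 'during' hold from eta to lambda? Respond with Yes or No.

Yes

eta = [March 16, March 17], lambda = [March 11, March 18].
Actual relation of eta to lambda: during.
Asked whether 'during' holds → Yes.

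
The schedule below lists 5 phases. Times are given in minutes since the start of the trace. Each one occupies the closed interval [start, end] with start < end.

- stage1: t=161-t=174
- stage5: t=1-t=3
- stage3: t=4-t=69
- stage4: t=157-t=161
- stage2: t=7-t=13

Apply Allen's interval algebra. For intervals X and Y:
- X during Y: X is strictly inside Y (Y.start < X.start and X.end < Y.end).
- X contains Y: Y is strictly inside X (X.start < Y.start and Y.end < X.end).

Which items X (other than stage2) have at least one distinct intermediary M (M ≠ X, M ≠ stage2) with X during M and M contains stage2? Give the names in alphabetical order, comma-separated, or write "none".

Target stage2 = [t=7, t=13].
Intermediaries M with M contains stage2: stage3.
Via stage3 — items with X during stage3: none.
Union: none.

none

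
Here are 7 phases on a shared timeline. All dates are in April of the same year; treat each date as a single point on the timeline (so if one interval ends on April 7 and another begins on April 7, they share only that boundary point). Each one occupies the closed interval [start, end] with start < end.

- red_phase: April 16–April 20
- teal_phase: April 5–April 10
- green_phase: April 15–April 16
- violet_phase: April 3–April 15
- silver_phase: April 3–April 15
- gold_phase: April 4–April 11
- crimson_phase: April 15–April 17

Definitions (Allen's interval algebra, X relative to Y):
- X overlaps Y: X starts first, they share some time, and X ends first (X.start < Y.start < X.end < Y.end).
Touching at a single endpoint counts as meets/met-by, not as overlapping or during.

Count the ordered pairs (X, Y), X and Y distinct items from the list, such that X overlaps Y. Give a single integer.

Checking all 42 ordered pairs for relation 'overlaps'; matching pairs in alphabetical order:
(crimson_phase, red_phase): crimson_phase overlaps red_phase ✓
Count: 1.

1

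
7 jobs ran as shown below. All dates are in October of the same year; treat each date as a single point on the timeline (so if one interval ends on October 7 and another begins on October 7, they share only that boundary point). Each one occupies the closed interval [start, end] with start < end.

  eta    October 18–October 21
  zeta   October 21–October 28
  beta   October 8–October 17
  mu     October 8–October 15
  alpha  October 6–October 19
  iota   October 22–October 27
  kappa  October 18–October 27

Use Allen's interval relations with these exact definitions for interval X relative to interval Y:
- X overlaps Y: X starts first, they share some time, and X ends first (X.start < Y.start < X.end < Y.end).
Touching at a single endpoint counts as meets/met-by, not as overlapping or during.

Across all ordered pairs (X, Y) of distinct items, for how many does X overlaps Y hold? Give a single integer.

Checking all 42 ordered pairs for relation 'overlaps'; matching pairs in alphabetical order:
(alpha, eta): alpha overlaps eta ✓
(alpha, kappa): alpha overlaps kappa ✓
(kappa, zeta): kappa overlaps zeta ✓
Count: 3.

3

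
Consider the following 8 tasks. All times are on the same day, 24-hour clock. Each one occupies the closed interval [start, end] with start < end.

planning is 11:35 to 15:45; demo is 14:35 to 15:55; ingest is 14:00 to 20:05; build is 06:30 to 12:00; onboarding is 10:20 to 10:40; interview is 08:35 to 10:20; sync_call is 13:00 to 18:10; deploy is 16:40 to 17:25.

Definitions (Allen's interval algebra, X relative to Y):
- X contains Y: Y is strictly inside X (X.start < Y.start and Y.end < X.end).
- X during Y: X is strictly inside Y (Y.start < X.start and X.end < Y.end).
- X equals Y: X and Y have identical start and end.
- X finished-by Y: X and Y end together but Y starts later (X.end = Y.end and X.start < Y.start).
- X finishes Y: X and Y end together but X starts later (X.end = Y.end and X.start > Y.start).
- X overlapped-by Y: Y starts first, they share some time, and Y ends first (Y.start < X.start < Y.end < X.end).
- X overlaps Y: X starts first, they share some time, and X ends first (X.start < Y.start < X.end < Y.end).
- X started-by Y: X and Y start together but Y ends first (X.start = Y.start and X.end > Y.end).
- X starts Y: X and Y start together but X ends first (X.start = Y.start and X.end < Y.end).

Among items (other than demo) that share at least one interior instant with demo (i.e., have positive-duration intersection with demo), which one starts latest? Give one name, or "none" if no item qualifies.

ingest

Target demo = [14:35, 15:55].
build [06:30, 12:00] → before → excluded.
deploy [16:40, 17:25] → after → excluded.
ingest [14:00, 20:05] → contains → candidate.
interview [08:35, 10:20] → before → excluded.
onboarding [10:20, 10:40] → before → excluded.
planning [11:35, 15:45] → overlaps → candidate.
sync_call [13:00, 18:10] → contains → candidate.
Among candidates, latest start is 14:00 → ingest.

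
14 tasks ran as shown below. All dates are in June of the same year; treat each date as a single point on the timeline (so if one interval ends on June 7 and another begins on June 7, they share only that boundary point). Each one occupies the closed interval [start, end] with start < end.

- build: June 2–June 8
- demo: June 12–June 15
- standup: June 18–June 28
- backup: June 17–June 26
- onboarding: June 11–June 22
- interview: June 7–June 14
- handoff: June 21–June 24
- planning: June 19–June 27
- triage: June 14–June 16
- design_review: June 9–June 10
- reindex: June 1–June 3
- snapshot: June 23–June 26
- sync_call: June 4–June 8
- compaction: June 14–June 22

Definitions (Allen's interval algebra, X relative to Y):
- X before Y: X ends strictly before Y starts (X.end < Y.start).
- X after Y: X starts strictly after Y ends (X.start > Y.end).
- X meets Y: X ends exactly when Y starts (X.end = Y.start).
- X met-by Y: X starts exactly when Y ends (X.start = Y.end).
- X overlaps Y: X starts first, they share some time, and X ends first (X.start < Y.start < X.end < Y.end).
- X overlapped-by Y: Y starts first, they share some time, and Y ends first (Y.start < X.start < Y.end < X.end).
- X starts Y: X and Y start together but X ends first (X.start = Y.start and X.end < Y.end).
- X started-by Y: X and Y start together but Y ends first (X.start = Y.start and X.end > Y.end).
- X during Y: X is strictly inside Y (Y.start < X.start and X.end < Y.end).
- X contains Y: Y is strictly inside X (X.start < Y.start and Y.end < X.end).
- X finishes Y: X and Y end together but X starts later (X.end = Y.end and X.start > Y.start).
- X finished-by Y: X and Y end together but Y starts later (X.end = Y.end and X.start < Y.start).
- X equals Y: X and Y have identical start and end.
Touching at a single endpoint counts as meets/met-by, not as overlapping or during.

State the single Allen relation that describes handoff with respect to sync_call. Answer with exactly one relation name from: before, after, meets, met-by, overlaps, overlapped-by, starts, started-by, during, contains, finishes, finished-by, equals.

after

handoff = [June 21, June 24]; sync_call = [June 4, June 8].
Compare endpoints: handoff.start > sync_call.start, handoff.start > sync_call.end, handoff.end > sync_call.start, handoff.end > sync_call.end.
That pattern is 'after'.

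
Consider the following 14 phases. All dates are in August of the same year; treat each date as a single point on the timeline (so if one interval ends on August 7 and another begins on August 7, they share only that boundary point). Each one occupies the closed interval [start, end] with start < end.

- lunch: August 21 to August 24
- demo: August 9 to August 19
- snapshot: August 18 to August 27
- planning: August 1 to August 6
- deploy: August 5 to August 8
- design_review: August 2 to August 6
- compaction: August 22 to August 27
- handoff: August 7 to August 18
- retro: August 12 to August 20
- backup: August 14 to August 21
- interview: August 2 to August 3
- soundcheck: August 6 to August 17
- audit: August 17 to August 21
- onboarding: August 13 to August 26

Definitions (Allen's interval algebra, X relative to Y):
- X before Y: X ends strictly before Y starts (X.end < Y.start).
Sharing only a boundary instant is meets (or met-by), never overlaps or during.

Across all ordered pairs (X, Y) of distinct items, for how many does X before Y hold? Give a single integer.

Checking all 182 ordered pairs for relation 'before'; matching pairs in alphabetical order:
(audit, compaction): audit before compaction ✓
(backup, compaction): backup before compaction ✓
(demo, compaction): demo before compaction ✓
(demo, lunch): demo before lunch ✓
(deploy, audit): deploy before audit ✓
(deploy, backup): deploy before backup ✓
(deploy, compaction): deploy before compaction ✓
(deploy, demo): deploy before demo ✓
(deploy, lunch): deploy before lunch ✓
(deploy, onboarding): deploy before onboarding ✓
(deploy, retro): deploy before retro ✓
(deploy, snapshot): deploy before snapshot ✓
(design_review, audit): design_review before audit ✓
(design_review, backup): design_review before backup ✓
(design_review, compaction): design_review before compaction ✓
(design_review, demo): design_review before demo ✓
(design_review, handoff): design_review before handoff ✓
(design_review, lunch): design_review before lunch ✓
(design_review, onboarding): design_review before onboarding ✓
(design_review, retro): design_review before retro ✓
(design_review, snapshot): design_review before snapshot ✓
(handoff, compaction): handoff before compaction ✓
(handoff, lunch): handoff before lunch ✓
(interview, audit): interview before audit ✓
... plus 24 further pairs not listed.
Count: 48.

48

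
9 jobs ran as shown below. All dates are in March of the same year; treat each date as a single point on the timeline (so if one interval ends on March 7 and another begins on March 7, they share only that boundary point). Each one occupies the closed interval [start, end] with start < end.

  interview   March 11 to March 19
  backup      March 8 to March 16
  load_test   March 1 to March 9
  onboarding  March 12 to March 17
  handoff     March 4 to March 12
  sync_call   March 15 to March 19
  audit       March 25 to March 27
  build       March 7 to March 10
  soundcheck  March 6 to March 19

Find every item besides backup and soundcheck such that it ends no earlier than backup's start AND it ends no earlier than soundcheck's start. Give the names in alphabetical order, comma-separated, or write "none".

audit, build, handoff, interview, load_test, onboarding, sync_call

Conditions: its end is no earlier than backup's start (X.end >= March 8) AND its end is no earlier than soundcheck's start (X.end >= March 6).
audit: end March 27 >= March 8? ✓; end March 27 >= March 6? ✓ → yes.
build: end March 10 >= March 8? ✓; end March 10 >= March 6? ✓ → yes.
handoff: end March 12 >= March 8? ✓; end March 12 >= March 6? ✓ → yes.
interview: end March 19 >= March 8? ✓; end March 19 >= March 6? ✓ → yes.
load_test: end March 9 >= March 8? ✓; end March 9 >= March 6? ✓ → yes.
onboarding: end March 17 >= March 8? ✓; end March 17 >= March 6? ✓ → yes.
sync_call: end March 19 >= March 8? ✓; end March 19 >= March 6? ✓ → yes.
Result: audit, build, handoff, interview, load_test, onboarding, sync_call.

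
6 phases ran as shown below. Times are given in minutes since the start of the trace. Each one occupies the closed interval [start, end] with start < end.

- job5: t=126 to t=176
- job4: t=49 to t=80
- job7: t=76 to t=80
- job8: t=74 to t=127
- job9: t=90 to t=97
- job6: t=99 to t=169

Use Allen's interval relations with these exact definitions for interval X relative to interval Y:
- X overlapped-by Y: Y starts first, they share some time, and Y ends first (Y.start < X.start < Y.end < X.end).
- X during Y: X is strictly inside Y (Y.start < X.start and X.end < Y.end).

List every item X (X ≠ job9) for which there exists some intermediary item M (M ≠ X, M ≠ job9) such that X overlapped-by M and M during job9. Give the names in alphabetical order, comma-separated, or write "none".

none

Target job9 = [t=90, t=97].
Intermediaries M with M during job9: none.
Union: none.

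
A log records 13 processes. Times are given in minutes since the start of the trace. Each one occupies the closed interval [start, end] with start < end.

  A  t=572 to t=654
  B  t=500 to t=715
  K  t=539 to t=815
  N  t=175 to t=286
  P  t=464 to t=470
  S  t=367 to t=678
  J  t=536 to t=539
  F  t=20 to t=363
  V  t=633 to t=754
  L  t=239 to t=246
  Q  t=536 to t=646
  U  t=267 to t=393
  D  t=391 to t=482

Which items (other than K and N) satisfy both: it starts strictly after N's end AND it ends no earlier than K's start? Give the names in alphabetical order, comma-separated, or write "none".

A, B, J, Q, S, V

Conditions: its start is strictly after N's end (X.start > t=286) AND its end is no earlier than K's start (X.end >= t=539).
A: start t=572 > t=286? ✓; end t=654 >= t=539? ✓ → yes.
B: start t=500 > t=286? ✓; end t=715 >= t=539? ✓ → yes.
D: start t=391 > t=286? ✓; end t=482 >= t=539? ✗ → no.
F: start t=20 > t=286? ✗; end t=363 >= t=539? ✗ → no.
J: start t=536 > t=286? ✓; end t=539 >= t=539? ✓ → yes.
L: start t=239 > t=286? ✗; end t=246 >= t=539? ✗ → no.
P: start t=464 > t=286? ✓; end t=470 >= t=539? ✗ → no.
Q: start t=536 > t=286? ✓; end t=646 >= t=539? ✓ → yes.
S: start t=367 > t=286? ✓; end t=678 >= t=539? ✓ → yes.
U: start t=267 > t=286? ✗; end t=393 >= t=539? ✗ → no.
V: start t=633 > t=286? ✓; end t=754 >= t=539? ✓ → yes.
Result: A, B, J, Q, S, V.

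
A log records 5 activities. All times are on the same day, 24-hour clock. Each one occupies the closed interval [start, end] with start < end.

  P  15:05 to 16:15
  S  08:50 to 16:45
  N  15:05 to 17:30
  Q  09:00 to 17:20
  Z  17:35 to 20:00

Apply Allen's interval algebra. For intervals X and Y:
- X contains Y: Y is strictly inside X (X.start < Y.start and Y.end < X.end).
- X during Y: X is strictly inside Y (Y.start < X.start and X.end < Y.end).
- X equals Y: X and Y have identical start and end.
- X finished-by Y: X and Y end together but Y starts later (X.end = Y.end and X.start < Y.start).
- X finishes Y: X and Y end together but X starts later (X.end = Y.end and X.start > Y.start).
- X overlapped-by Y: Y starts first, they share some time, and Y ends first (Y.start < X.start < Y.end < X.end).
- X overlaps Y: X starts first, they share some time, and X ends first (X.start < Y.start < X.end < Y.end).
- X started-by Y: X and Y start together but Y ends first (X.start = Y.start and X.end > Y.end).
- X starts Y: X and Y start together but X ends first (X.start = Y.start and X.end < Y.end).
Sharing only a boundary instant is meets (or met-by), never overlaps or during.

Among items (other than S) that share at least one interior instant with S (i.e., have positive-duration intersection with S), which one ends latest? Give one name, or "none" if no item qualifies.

N

Target S = [08:50, 16:45].
N [15:05, 17:30] → overlapped-by → candidate.
P [15:05, 16:15] → during → candidate.
Q [09:00, 17:20] → overlapped-by → candidate.
Z [17:35, 20:00] → after → excluded.
Among candidates, latest end is 17:30 → N.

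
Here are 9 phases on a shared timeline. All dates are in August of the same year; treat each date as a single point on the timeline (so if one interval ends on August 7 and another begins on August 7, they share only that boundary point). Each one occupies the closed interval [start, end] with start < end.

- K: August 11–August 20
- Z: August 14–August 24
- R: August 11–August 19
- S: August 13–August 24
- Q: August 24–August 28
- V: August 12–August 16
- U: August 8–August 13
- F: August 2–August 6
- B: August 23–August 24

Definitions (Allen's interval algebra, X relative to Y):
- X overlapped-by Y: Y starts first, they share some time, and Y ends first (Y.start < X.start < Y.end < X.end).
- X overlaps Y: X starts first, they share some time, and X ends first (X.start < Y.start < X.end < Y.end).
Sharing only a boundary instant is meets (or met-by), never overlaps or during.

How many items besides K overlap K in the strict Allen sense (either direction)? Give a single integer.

3

Target K = [August 11, August 20].
B [August 23, August 24] → after → no.
F [August 2, August 6] → before → no.
Q [August 24, August 28] → after → no.
R [August 11, August 19] → starts → no.
S [August 13, August 24] → overlapped-by → counts.
U [August 8, August 13] → overlaps → counts.
V [August 12, August 16] → during → no.
Z [August 14, August 24] → overlapped-by → counts.
Total: 3.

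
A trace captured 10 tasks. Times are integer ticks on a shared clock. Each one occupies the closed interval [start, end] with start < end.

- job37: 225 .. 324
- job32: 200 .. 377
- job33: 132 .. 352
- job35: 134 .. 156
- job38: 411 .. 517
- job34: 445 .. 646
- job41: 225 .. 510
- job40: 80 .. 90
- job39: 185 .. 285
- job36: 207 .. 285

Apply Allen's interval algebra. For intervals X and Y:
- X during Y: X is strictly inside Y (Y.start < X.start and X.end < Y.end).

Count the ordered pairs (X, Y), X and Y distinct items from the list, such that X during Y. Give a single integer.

Checking all 90 ordered pairs for relation 'during'; matching pairs in alphabetical order:
(job35, job33): job35 during job33 ✓
(job36, job32): job36 during job32 ✓
(job36, job33): job36 during job33 ✓
(job37, job32): job37 during job32 ✓
(job37, job33): job37 during job33 ✓
(job39, job33): job39 during job33 ✓
Count: 6.

6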